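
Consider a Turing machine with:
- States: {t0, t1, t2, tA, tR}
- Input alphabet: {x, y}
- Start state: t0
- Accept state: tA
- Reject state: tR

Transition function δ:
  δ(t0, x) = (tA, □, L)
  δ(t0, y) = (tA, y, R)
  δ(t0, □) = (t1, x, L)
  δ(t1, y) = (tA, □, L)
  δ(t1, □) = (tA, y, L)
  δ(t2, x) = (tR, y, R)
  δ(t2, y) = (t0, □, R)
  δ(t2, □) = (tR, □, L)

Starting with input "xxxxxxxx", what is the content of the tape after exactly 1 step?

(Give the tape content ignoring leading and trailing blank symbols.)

Execution trace:
Initial: [t0]xxxxxxxx
Step 1: δ(t0, x) = (tA, □, L) → [tA]□□xxxxxxx

The machine reaches the accept state tA and halts.

After 1 step, the tape (ignoring leading/trailing blanks) is: xxxxxxx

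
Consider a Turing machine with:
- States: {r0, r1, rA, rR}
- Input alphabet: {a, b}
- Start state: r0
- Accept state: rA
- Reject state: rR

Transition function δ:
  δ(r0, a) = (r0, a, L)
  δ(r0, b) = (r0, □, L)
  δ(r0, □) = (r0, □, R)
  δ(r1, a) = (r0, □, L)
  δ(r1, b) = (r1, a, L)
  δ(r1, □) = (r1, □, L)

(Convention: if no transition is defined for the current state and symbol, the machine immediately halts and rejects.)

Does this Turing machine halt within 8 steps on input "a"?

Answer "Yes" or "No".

Execution trace:
Initial: [r0]a
Step 1: δ(r0, a) = (r0, a, L) → [r0]□a
Step 2: δ(r0, □) = (r0, □, R) → □[r0]a
Step 3: δ(r0, a) = (r0, a, L) → [r0]□a
Step 4: δ(r0, □) = (r0, □, R) → □[r0]a
Step 5: δ(r0, a) = (r0, a, L) → [r0]□a
Step 6: δ(r0, □) = (r0, □, R) → □[r0]a
Step 7: δ(r0, a) = (r0, a, L) → [r0]□a
Step 8: δ(r0, □) = (r0, □, R) → □[r0]a

The machine has not reached a halting state after 8 steps.
The machine did not halt within the 8-step bound.

Answer: No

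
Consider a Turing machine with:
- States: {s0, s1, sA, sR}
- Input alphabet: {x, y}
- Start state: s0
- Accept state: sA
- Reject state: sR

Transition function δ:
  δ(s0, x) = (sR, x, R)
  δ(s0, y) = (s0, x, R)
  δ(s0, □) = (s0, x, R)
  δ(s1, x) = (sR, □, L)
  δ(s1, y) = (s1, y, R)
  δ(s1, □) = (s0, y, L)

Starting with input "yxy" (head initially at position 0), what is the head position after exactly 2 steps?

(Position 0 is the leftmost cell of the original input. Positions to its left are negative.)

Execution trace (head position shown):
Step 0: [s0]yxy  (head at position 0)
Step 1: move right → x[s0]xy  (head at position 1)
Step 2: move right → xx[sR]y  (head at position 2)

After 2 steps, the head is at position 2.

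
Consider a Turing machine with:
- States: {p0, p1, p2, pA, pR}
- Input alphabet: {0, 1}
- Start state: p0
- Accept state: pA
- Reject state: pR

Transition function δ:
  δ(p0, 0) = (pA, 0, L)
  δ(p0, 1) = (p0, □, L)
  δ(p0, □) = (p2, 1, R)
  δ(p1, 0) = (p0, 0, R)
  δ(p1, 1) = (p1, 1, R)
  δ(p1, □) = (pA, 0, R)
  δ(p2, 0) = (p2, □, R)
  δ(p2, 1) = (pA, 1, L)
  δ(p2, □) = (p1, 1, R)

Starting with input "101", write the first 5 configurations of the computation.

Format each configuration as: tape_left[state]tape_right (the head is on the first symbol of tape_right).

Transitions applied:
Step 1: δ(p0, 1) = (p0, □, L)
Step 2: δ(p0, □) = (p2, 1, R)
Step 3: δ(p2, □) = (p1, 1, R)
Step 4: δ(p1, 0) = (p0, 0, R)

The first 5 configurations are:
[p0]101 ⊢ [p0]□□01 ⊢ 1[p2]□01 ⊢ 11[p1]01 ⊢ 110[p0]1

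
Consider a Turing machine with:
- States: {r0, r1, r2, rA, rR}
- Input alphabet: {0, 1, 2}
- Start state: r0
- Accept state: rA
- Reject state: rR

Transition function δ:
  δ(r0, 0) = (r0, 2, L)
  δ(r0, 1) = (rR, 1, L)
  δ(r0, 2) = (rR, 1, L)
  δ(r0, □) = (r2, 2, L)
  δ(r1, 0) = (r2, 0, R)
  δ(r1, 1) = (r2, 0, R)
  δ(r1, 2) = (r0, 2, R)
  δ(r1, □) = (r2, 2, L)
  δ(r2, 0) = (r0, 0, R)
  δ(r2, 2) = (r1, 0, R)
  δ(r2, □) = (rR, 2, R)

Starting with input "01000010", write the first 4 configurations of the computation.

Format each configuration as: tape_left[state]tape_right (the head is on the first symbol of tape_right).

Transitions applied:
Step 1: δ(r0, 0) = (r0, 2, L)
Step 2: δ(r0, □) = (r2, 2, L)
Step 3: δ(r2, □) = (rR, 2, R)

The first 4 configurations are:
[r0]01000010 ⊢ [r0]□21000010 ⊢ [r2]□221000010 ⊢ 2[rR]221000010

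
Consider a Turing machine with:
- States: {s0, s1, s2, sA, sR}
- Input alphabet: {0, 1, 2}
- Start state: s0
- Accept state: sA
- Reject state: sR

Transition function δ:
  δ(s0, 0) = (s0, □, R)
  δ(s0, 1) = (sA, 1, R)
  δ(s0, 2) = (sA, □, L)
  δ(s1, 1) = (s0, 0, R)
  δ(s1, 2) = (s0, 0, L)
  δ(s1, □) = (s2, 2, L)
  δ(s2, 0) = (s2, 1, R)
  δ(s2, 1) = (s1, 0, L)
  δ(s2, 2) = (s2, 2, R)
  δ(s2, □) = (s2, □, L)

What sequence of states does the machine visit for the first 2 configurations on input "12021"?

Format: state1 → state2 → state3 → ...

Execution trace:
Initial: [s0]12021
Step 1: δ(s0, 1) = (sA, 1, R) → 1[sA]2021

The machine reaches the accept state sA and halts.

State sequence: s0 → sA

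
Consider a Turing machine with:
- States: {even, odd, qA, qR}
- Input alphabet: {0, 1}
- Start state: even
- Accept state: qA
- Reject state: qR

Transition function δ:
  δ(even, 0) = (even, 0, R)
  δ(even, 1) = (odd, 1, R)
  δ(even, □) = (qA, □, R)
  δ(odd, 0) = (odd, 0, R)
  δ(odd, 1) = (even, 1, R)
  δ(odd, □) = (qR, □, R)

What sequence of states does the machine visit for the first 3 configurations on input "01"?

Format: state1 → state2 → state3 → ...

Execution trace:
Initial: [even]01
Step 1: δ(even, 0) = (even, 0, R) → 0[even]1
Step 2: δ(even, 1) = (odd, 1, R) → 01[odd]□

State sequence: even → even → odd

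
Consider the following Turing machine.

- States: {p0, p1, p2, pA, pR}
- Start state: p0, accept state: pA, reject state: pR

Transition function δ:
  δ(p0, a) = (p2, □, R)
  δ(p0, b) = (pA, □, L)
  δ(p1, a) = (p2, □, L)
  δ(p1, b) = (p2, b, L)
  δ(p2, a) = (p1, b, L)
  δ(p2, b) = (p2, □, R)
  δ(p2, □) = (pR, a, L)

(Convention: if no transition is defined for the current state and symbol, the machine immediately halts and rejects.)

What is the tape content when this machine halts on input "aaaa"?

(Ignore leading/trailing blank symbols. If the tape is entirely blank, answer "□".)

Execution trace:
Initial: [p0]aaaa
Step 1: δ(p0, a) = (p2, □, R) → □[p2]aaa
Step 2: δ(p2, a) = (p1, b, L) → [p1]□baa

No transition is defined for δ(p1, □). By convention the machine halts and rejects.

Final tape (ignoring leading/trailing blanks): baa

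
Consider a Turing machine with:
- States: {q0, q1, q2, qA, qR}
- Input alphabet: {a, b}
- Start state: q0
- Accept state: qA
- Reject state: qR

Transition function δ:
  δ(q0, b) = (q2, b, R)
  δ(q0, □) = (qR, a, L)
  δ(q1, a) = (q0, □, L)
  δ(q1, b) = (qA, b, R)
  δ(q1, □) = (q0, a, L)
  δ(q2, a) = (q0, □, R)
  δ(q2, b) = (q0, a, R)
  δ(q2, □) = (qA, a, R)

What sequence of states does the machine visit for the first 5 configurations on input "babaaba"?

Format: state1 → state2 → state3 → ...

Execution trace:
Initial: [q0]babaaba
Step 1: δ(q0, b) = (q2, b, R) → b[q2]abaaba
Step 2: δ(q2, a) = (q0, □, R) → b□[q0]baaba
Step 3: δ(q0, b) = (q2, b, R) → b□b[q2]aaba
Step 4: δ(q2, a) = (q0, □, R) → b□b□[q0]aba

No transition is defined for δ(q0, a). By convention the machine halts and rejects.

State sequence: q0 → q2 → q0 → q2 → q0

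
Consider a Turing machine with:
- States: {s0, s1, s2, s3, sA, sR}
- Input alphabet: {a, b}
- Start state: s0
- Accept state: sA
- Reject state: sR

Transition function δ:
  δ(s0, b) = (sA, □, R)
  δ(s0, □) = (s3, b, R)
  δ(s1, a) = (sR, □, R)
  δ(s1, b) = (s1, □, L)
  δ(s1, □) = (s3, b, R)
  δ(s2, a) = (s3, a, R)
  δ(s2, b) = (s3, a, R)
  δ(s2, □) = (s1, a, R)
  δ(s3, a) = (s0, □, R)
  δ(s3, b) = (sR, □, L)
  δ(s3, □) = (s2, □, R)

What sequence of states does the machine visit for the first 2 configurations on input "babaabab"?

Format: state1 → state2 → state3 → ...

Execution trace:
Initial: [s0]babaabab
Step 1: δ(s0, b) = (sA, □, R) → □[sA]abaabab

The machine reaches the accept state sA and halts.

State sequence: s0 → sA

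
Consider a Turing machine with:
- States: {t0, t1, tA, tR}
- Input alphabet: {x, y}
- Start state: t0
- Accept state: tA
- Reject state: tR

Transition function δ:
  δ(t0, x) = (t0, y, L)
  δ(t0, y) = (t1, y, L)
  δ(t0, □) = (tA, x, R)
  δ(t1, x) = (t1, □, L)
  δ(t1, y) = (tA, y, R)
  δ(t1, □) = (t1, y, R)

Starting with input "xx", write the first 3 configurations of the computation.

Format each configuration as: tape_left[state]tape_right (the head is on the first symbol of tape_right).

Transitions applied:
Step 1: δ(t0, x) = (t0, y, L)
Step 2: δ(t0, □) = (tA, x, R)

The first 3 configurations are:
[t0]xx ⊢ [t0]□yx ⊢ x[tA]yx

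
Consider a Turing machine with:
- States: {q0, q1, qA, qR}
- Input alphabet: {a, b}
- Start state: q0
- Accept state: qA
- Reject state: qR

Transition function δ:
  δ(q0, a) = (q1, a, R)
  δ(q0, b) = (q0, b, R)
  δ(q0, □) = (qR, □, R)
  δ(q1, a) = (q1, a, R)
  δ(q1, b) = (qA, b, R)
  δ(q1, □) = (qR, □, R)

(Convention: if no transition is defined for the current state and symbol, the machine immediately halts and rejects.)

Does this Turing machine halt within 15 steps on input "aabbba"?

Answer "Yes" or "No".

Execution trace:
Initial: [q0]aabbba
Step 1: δ(q0, a) = (q1, a, R) → a[q1]abbba
Step 2: δ(q1, a) = (q1, a, R) → aa[q1]bbba
Step 3: δ(q1, b) = (qA, b, R) → aab[qA]bba

The machine reaches the accept state qA and halts.
The machine halted after 3 steps (within the 15-step bound).

Answer: Yes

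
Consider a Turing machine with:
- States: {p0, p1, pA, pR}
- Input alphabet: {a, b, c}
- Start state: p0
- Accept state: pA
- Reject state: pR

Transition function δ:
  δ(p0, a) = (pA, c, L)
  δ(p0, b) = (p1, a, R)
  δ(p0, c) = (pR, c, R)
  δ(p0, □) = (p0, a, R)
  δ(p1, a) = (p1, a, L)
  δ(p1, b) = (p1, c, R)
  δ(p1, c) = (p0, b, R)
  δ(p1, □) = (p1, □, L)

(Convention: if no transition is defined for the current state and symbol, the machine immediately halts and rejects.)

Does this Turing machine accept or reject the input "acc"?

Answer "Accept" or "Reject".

Execution trace:
Initial: [p0]acc
Step 1: δ(p0, a) = (pA, c, L) → [pA]□ccc

The machine reaches the accept state pA and halts.

Answer: Accept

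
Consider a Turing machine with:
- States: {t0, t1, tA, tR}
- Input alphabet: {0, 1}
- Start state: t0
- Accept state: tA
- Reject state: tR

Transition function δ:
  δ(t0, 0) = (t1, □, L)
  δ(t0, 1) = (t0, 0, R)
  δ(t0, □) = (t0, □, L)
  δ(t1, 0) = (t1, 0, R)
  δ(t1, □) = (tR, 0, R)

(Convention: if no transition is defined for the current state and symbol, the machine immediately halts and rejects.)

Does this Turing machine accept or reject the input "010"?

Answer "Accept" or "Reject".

Execution trace:
Initial: [t0]010
Step 1: δ(t0, 0) = (t1, □, L) → [t1]□□10
Step 2: δ(t1, □) = (tR, 0, R) → 0[tR]□10

The machine reaches the reject state tR and halts.

Answer: Reject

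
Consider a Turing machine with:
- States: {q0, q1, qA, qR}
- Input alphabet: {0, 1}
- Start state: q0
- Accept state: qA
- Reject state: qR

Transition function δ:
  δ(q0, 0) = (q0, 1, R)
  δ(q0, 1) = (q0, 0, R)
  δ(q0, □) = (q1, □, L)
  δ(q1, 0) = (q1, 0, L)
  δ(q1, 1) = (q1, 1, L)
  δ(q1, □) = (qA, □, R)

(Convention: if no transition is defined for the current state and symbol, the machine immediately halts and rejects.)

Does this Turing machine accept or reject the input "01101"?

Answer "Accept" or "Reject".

Execution trace:
Initial: [q0]01101
Step 1: δ(q0, 0) = (q0, 1, R) → 1[q0]1101
Step 2: δ(q0, 1) = (q0, 0, R) → 10[q0]101
Step 3: δ(q0, 1) = (q0, 0, R) → 100[q0]01
Step 4: δ(q0, 0) = (q0, 1, R) → 1001[q0]1
Step 5: δ(q0, 1) = (q0, 0, R) → 10010[q0]□
Step 6: δ(q0, □) = (q1, □, L) → 1001[q1]0□
Step 7: δ(q1, 0) = (q1, 0, L) → 100[q1]10□
Step 8: δ(q1, 1) = (q1, 1, L) → 10[q1]010□
Step 9: δ(q1, 0) = (q1, 0, L) → 1[q1]0010□
Step 10: δ(q1, 0) = (q1, 0, L) → [q1]10010□
Step 11: δ(q1, 1) = (q1, 1, L) → [q1]□10010□
Step 12: δ(q1, □) = (qA, □, R) → □[qA]10010□

The machine reaches the accept state qA and halts.

Answer: Accept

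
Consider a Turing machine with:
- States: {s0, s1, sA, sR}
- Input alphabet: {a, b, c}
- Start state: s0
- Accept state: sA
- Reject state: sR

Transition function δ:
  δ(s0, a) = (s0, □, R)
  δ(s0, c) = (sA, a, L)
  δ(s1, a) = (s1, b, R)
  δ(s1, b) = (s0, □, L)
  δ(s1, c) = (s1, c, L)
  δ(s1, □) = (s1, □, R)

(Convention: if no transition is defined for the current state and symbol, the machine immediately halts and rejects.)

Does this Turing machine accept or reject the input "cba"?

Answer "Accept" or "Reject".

Execution trace:
Initial: [s0]cba
Step 1: δ(s0, c) = (sA, a, L) → [sA]□aba

The machine reaches the accept state sA and halts.

Answer: Accept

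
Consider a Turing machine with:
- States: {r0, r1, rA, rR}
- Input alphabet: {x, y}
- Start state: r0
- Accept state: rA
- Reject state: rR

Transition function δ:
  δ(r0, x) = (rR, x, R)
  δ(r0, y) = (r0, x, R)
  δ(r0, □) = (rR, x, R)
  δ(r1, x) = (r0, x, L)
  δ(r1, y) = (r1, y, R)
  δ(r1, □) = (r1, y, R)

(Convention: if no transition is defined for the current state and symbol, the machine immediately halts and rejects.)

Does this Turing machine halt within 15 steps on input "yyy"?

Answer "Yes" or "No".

Execution trace:
Initial: [r0]yyy
Step 1: δ(r0, y) = (r0, x, R) → x[r0]yy
Step 2: δ(r0, y) = (r0, x, R) → xx[r0]y
Step 3: δ(r0, y) = (r0, x, R) → xxx[r0]□
Step 4: δ(r0, □) = (rR, x, R) → xxxx[rR]□

The machine reaches the reject state rR and halts.
The machine halted after 4 steps (within the 15-step bound).

Answer: Yes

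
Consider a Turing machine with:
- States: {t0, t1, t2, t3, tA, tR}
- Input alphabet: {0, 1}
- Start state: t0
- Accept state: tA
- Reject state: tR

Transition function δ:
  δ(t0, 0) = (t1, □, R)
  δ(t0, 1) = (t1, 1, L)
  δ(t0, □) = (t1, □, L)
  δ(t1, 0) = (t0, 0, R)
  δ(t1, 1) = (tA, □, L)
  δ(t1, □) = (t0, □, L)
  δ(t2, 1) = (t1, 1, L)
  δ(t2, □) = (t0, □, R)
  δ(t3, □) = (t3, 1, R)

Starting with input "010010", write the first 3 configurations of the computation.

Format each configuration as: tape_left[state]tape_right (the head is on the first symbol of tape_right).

Transitions applied:
Step 1: δ(t0, 0) = (t1, □, R)
Step 2: δ(t1, 1) = (tA, □, L)

The first 3 configurations are:
[t0]010010 ⊢ □[t1]10010 ⊢ [tA]□□0010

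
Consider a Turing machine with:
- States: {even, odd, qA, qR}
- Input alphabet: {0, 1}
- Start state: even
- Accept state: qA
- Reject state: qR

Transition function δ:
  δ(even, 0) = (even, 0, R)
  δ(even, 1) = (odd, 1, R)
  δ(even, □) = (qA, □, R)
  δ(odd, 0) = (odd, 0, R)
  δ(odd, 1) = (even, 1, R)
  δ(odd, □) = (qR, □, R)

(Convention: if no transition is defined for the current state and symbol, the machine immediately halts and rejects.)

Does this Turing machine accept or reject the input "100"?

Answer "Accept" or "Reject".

Execution trace:
Initial: [even]100
Step 1: δ(even, 1) = (odd, 1, R) → 1[odd]00
Step 2: δ(odd, 0) = (odd, 0, R) → 10[odd]0
Step 3: δ(odd, 0) = (odd, 0, R) → 100[odd]□
Step 4: δ(odd, □) = (qR, □, R) → 100□[qR]□

The machine reaches the reject state qR and halts.

Answer: Reject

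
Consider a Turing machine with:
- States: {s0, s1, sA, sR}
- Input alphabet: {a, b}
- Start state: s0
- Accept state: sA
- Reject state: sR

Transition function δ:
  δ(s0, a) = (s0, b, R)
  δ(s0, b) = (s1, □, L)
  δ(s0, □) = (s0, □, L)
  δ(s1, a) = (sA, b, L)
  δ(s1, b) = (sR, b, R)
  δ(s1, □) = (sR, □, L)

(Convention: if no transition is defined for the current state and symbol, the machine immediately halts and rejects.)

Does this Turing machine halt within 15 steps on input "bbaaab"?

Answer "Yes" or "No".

Execution trace:
Initial: [s0]bbaaab
Step 1: δ(s0, b) = (s1, □, L) → [s1]□□baaab
Step 2: δ(s1, □) = (sR, □, L) → [sR]□□□baaab

The machine reaches the reject state sR and halts.
The machine halted after 2 steps (within the 15-step bound).

Answer: Yes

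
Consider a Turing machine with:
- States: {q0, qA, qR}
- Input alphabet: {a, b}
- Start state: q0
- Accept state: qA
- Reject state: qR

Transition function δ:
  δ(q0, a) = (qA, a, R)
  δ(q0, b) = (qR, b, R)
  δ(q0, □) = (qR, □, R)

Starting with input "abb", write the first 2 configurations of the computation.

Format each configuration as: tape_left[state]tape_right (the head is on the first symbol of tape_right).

Transitions applied:
Step 1: δ(q0, a) = (qA, a, R)

The first 2 configurations are:
[q0]abb ⊢ a[qA]bb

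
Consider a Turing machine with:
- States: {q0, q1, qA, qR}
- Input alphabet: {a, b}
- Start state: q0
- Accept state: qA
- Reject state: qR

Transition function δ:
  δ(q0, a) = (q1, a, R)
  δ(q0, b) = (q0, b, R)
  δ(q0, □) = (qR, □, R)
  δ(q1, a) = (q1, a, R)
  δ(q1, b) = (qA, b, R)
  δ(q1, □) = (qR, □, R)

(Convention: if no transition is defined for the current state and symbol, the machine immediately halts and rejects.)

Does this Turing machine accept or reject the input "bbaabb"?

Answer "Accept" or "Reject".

Execution trace:
Initial: [q0]bbaabb
Step 1: δ(q0, b) = (q0, b, R) → b[q0]baabb
Step 2: δ(q0, b) = (q0, b, R) → bb[q0]aabb
Step 3: δ(q0, a) = (q1, a, R) → bba[q1]abb
Step 4: δ(q1, a) = (q1, a, R) → bbaa[q1]bb
Step 5: δ(q1, b) = (qA, b, R) → bbaab[qA]b

The machine reaches the accept state qA and halts.

Answer: Accept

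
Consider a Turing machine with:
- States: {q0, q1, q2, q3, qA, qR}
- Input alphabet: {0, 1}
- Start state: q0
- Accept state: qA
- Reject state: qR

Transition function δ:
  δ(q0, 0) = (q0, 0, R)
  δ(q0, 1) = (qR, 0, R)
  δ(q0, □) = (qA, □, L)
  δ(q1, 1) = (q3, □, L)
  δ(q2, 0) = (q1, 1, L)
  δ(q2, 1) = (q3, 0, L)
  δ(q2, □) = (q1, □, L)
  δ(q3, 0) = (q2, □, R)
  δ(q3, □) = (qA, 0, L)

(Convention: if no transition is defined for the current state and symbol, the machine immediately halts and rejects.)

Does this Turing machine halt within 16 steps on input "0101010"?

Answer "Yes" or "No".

Execution trace:
Initial: [q0]0101010
Step 1: δ(q0, 0) = (q0, 0, R) → 0[q0]101010
Step 2: δ(q0, 1) = (qR, 0, R) → 00[qR]01010

The machine reaches the reject state qR and halts.
The machine halted after 2 steps (within the 16-step bound).

Answer: Yes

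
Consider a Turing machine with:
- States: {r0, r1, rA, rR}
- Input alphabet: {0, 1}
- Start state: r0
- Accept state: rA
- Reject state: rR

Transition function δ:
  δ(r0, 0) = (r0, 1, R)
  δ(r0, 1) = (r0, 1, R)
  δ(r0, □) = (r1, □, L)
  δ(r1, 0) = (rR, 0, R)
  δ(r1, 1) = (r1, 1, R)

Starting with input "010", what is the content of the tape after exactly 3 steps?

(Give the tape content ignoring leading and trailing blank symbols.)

Execution trace:
Initial: [r0]010
Step 1: δ(r0, 0) = (r0, 1, R) → 1[r0]10
Step 2: δ(r0, 1) = (r0, 1, R) → 11[r0]0
Step 3: δ(r0, 0) = (r0, 1, R) → 111[r0]□

After 3 steps, the tape (ignoring leading/trailing blanks) is: 111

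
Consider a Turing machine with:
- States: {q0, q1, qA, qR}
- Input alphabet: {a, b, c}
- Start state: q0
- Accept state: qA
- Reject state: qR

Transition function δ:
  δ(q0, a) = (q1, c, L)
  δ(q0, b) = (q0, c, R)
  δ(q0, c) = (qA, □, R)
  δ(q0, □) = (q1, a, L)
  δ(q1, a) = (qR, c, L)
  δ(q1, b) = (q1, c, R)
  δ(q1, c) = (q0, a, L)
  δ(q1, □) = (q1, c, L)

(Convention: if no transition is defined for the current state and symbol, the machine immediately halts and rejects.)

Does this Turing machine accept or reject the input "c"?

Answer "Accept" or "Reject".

Execution trace:
Initial: [q0]c
Step 1: δ(q0, c) = (qA, □, R) → □[qA]□

The machine reaches the accept state qA and halts.

Answer: Accept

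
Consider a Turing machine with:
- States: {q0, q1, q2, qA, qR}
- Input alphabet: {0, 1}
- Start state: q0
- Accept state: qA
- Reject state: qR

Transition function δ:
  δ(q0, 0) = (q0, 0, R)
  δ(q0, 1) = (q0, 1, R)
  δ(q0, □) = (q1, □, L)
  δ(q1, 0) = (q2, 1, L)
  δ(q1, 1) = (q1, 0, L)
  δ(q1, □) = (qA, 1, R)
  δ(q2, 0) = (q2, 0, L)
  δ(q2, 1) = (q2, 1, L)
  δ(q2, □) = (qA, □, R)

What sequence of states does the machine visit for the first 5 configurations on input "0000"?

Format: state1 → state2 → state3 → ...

Execution trace:
Initial: [q0]0000
Step 1: δ(q0, 0) = (q0, 0, R) → 0[q0]000
Step 2: δ(q0, 0) = (q0, 0, R) → 00[q0]00
Step 3: δ(q0, 0) = (q0, 0, R) → 000[q0]0
Step 4: δ(q0, 0) = (q0, 0, R) → 0000[q0]□

State sequence: q0 → q0 → q0 → q0 → q0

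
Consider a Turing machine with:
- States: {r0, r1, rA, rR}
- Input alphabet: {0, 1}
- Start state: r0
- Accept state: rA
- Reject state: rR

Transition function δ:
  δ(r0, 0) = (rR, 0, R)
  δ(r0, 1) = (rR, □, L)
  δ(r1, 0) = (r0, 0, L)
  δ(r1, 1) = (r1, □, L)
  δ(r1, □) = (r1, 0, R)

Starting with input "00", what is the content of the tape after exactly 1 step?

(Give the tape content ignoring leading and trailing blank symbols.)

Execution trace:
Initial: [r0]00
Step 1: δ(r0, 0) = (rR, 0, R) → 0[rR]0

The machine reaches the reject state rR and halts.

After 1 step, the tape (ignoring leading/trailing blanks) is: 00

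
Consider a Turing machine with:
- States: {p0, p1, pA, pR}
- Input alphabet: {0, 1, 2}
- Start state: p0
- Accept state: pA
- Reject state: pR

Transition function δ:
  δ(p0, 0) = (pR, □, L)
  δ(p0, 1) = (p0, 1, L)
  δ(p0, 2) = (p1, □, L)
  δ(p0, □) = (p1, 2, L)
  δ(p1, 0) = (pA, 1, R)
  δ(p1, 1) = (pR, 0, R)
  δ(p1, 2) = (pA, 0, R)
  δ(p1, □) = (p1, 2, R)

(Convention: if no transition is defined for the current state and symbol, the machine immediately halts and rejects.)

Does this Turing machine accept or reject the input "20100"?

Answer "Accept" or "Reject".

Execution trace:
Initial: [p0]20100
Step 1: δ(p0, 2) = (p1, □, L) → [p1]□□0100
Step 2: δ(p1, □) = (p1, 2, R) → 2[p1]□0100
Step 3: δ(p1, □) = (p1, 2, R) → 22[p1]0100
Step 4: δ(p1, 0) = (pA, 1, R) → 221[pA]100

The machine reaches the accept state pA and halts.

Answer: Accept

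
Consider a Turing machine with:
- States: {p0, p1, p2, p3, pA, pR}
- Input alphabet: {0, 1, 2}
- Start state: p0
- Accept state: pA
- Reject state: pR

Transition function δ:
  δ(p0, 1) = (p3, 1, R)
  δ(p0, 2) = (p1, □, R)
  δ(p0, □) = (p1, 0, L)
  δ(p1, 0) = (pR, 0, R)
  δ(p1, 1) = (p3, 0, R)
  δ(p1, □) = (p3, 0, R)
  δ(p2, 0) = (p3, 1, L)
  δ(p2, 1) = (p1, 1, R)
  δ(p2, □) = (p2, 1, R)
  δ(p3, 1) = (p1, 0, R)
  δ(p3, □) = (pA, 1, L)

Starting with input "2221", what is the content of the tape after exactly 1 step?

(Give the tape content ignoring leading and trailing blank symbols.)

Execution trace:
Initial: [p0]2221
Step 1: δ(p0, 2) = (p1, □, R) → □[p1]221

No transition is defined for δ(p1, 2). By convention the machine halts and rejects.

After 1 step, the tape (ignoring leading/trailing blanks) is: 221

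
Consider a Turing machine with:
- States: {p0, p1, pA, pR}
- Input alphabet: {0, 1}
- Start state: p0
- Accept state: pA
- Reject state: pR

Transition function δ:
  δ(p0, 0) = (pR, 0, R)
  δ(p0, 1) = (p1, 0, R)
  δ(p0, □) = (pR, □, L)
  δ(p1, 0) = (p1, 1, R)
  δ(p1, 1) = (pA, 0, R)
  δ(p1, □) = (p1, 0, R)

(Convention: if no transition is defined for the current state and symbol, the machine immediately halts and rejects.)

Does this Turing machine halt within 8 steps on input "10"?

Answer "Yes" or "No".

Execution trace:
Initial: [p0]10
Step 1: δ(p0, 1) = (p1, 0, R) → 0[p1]0
Step 2: δ(p1, 0) = (p1, 1, R) → 01[p1]□
Step 3: δ(p1, □) = (p1, 0, R) → 010[p1]□
Step 4: δ(p1, □) = (p1, 0, R) → 0100[p1]□
Step 5: δ(p1, □) = (p1, 0, R) → 01000[p1]□
Step 6: δ(p1, □) = (p1, 0, R) → 010000[p1]□
Step 7: δ(p1, □) = (p1, 0, R) → 0100000[p1]□
Step 8: δ(p1, □) = (p1, 0, R) → 01000000[p1]□

The machine has not reached a halting state after 8 steps.
The machine did not halt within the 8-step bound.

Answer: No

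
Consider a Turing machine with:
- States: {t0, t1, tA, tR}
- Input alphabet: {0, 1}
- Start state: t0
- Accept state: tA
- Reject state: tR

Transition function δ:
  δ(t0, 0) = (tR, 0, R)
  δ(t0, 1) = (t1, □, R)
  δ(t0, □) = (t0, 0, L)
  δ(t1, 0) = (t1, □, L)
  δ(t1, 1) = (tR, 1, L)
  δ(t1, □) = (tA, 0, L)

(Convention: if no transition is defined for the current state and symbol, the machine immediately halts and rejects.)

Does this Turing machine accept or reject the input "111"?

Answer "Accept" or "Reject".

Execution trace:
Initial: [t0]111
Step 1: δ(t0, 1) = (t1, □, R) → □[t1]11
Step 2: δ(t1, 1) = (tR, 1, L) → [tR]□11

The machine reaches the reject state tR and halts.

Answer: Reject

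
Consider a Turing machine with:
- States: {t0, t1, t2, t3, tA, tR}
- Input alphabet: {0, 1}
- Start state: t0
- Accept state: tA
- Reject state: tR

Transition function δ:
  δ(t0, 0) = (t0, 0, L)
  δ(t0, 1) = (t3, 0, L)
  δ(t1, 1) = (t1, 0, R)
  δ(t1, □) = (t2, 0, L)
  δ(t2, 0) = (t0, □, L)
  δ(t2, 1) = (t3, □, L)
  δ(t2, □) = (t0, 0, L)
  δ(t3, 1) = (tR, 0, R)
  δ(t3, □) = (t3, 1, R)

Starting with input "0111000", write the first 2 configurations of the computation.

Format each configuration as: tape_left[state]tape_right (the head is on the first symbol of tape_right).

Transitions applied:
Step 1: δ(t0, 0) = (t0, 0, L)

The first 2 configurations are:
[t0]0111000 ⊢ [t0]□0111000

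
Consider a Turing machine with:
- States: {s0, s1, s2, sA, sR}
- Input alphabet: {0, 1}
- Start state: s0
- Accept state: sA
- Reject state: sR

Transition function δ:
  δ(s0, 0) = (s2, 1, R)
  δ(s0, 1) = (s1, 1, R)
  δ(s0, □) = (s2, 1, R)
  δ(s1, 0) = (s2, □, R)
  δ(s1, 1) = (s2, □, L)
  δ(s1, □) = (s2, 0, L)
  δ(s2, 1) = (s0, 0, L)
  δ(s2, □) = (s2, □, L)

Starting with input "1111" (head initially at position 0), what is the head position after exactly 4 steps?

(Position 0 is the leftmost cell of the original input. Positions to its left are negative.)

Execution trace (head position shown):
Step 0: [s0]1111  (head at position 0)
Step 1: move right → 1[s1]111  (head at position 1)
Step 2: move left → [s2]1□11  (head at position 0)
Step 3: move left → [s0]□0□11  (head at position -1)
Step 4: move right → 1[s2]0□11  (head at position 0)

After 4 steps, the head is at position 0.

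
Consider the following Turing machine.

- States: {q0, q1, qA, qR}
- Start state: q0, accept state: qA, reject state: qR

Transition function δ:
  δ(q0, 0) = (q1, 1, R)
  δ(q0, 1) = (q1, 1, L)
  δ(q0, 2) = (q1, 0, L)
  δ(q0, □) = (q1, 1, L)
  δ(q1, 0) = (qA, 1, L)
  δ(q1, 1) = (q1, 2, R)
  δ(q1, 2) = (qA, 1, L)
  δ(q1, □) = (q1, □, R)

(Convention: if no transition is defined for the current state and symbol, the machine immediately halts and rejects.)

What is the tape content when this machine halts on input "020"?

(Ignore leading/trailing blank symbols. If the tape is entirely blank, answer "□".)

Execution trace:
Initial: [q0]020
Step 1: δ(q0, 0) = (q1, 1, R) → 1[q1]20
Step 2: δ(q1, 2) = (qA, 1, L) → [qA]110

The machine reaches the accept state qA and halts.

Final tape (ignoring leading/trailing blanks): 110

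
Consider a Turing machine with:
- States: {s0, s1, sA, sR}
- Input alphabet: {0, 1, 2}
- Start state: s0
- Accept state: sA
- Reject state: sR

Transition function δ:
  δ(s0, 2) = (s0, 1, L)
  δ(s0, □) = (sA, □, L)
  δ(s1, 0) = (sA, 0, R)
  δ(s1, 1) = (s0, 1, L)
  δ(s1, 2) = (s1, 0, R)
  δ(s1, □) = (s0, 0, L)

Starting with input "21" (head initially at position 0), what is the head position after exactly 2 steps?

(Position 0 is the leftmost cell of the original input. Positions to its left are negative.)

Execution trace (head position shown):
Step 0: [s0]21  (head at position 0)
Step 1: move left → [s0]□11  (head at position -1)
Step 2: move left → [sA]□□11  (head at position -2)

After 2 steps, the head is at position -2.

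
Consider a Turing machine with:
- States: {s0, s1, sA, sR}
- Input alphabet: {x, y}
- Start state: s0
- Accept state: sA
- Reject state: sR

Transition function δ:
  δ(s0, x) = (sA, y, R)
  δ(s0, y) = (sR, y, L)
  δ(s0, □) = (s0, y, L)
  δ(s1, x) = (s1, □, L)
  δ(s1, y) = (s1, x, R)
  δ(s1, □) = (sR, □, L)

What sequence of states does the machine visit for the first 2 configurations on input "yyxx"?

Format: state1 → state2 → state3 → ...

Execution trace:
Initial: [s0]yyxx
Step 1: δ(s0, y) = (sR, y, L) → [sR]□yyxx

The machine reaches the reject state sR and halts.

State sequence: s0 → sR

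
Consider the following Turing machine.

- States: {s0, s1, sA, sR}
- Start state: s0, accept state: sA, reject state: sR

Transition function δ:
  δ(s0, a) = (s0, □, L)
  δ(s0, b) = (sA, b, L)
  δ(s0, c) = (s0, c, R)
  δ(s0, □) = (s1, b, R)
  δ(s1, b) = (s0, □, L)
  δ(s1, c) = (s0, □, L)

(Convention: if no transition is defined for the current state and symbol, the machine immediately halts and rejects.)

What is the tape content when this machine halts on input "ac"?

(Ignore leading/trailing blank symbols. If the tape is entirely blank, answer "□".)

Execution trace:
Initial: [s0]ac
Step 1: δ(s0, a) = (s0, □, L) → [s0]□□c
Step 2: δ(s0, □) = (s1, b, R) → b[s1]□c

No transition is defined for δ(s1, □). By convention the machine halts and rejects.

Final tape (ignoring leading/trailing blanks): b□c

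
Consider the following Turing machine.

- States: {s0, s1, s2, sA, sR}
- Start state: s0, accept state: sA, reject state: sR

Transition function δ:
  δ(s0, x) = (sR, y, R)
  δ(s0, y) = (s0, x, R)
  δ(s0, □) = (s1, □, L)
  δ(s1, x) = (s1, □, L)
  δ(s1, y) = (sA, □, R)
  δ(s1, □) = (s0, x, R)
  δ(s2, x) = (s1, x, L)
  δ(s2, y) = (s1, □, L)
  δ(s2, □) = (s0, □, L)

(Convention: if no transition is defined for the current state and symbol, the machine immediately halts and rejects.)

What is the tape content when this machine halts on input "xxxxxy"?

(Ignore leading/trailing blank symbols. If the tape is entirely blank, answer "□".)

Execution trace:
Initial: [s0]xxxxxy
Step 1: δ(s0, x) = (sR, y, R) → y[sR]xxxxy

The machine reaches the reject state sR and halts.

Final tape (ignoring leading/trailing blanks): yxxxxy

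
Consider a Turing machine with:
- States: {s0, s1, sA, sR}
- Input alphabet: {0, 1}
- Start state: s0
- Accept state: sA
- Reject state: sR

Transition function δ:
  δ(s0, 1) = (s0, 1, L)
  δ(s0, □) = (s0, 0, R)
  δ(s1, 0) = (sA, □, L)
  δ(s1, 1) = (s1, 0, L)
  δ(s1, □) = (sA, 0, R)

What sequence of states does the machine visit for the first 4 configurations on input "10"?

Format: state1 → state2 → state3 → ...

Execution trace:
Initial: [s0]10
Step 1: δ(s0, 1) = (s0, 1, L) → [s0]□10
Step 2: δ(s0, □) = (s0, 0, R) → 0[s0]10
Step 3: δ(s0, 1) = (s0, 1, L) → [s0]010

No transition is defined for δ(s0, 0). By convention the machine halts and rejects.

State sequence: s0 → s0 → s0 → s0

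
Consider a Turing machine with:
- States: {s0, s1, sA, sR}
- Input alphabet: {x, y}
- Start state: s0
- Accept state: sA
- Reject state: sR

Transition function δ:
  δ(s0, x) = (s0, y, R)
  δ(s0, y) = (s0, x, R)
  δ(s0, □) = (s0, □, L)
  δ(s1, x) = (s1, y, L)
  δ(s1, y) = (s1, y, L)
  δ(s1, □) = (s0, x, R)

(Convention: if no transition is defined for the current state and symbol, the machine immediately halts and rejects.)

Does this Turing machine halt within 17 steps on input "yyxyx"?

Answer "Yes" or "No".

Execution trace:
Initial: [s0]yyxyx
Step 1: δ(s0, y) = (s0, x, R) → x[s0]yxyx
Step 2: δ(s0, y) = (s0, x, R) → xx[s0]xyx
Step 3: δ(s0, x) = (s0, y, R) → xxy[s0]yx
Step 4: δ(s0, y) = (s0, x, R) → xxyx[s0]x
Step 5: δ(s0, x) = (s0, y, R) → xxyxy[s0]□
Step 6: δ(s0, □) = (s0, □, L) → xxyx[s0]y□
Step 7: δ(s0, y) = (s0, x, R) → xxyxx[s0]□
Step 8: δ(s0, □) = (s0, □, L) → xxyx[s0]x□
Step 9: δ(s0, x) = (s0, y, R) → xxyxy[s0]□
Step 10: δ(s0, □) = (s0, □, L) → xxyx[s0]y□
Step 11: δ(s0, y) = (s0, x, R) → xxyxx[s0]□
Step 12: δ(s0, □) = (s0, □, L) → xxyx[s0]x□
Step 13: δ(s0, x) = (s0, y, R) → xxyxy[s0]□
Step 14: δ(s0, □) = (s0, □, L) → xxyx[s0]y□
Step 15: δ(s0, y) = (s0, x, R) → xxyxx[s0]□
Step 16: δ(s0, □) = (s0, □, L) → xxyx[s0]x□
Step 17: δ(s0, x) = (s0, y, R) → xxyxy[s0]□

The machine has not reached a halting state after 17 steps.
The machine did not halt within the 17-step bound.

Answer: No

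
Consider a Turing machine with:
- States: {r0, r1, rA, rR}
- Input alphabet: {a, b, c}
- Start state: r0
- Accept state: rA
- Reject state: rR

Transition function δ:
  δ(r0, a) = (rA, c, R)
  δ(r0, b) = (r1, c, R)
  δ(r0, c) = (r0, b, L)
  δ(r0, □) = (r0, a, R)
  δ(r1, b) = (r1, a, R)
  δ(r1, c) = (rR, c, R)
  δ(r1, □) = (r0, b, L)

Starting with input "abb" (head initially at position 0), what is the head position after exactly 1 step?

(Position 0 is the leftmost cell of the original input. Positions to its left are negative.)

Execution trace (head position shown):
Step 0: [r0]abb  (head at position 0)
Step 1: move right → c[rA]bb  (head at position 1)

After 1 step, the head is at position 1.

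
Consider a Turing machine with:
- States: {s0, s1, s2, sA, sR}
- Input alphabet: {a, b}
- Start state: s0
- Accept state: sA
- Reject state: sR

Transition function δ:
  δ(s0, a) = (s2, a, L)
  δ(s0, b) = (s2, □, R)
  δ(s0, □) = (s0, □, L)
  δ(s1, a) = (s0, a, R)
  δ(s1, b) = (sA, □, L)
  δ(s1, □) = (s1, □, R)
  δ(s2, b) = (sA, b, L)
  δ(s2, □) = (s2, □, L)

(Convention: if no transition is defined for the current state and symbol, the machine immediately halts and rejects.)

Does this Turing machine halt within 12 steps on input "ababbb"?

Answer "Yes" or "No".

Execution trace:
Initial: [s0]ababbb
Step 1: δ(s0, a) = (s2, a, L) → [s2]□ababbb
Step 2: δ(s2, □) = (s2, □, L) → [s2]□□ababbb
Step 3: δ(s2, □) = (s2, □, L) → [s2]□□□ababbb
Step 4: δ(s2, □) = (s2, □, L) → [s2]□□□□ababbb
Step 5: δ(s2, □) = (s2, □, L) → [s2]□□□□□ababbb
Step 6: δ(s2, □) = (s2, □, L) → [s2]□□□□□□ababbb
Step 7: δ(s2, □) = (s2, □, L) → [s2]□□□□□□□ababbb
Step 8: δ(s2, □) = (s2, □, L) → [s2]□□□□□□□□ababbb
Step 9: δ(s2, □) = (s2, □, L) → [s2]□□□□□□□□□ababbb
Step 10: δ(s2, □) = (s2, □, L) → [s2]□□□□□□□□□□ababbb
Step 11: δ(s2, □) = (s2, □, L) → [s2]□□□□□□□□□□□ababbb
Step 12: δ(s2, □) = (s2, □, L) → [s2]□□□□□□□□□□□□ababbb

The machine has not reached a halting state after 12 steps.
The machine did not halt within the 12-step bound.

Answer: No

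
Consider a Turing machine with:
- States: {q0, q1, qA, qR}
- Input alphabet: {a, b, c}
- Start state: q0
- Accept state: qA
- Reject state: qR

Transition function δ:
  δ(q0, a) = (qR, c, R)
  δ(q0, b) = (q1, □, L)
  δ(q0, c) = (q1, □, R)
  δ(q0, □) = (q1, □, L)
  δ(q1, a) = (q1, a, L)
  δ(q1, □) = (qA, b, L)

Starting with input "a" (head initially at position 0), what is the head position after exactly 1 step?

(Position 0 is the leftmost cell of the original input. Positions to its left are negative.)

Execution trace (head position shown):
Step 0: [q0]a  (head at position 0)
Step 1: move right → c[qR]□  (head at position 1)

After 1 step, the head is at position 1.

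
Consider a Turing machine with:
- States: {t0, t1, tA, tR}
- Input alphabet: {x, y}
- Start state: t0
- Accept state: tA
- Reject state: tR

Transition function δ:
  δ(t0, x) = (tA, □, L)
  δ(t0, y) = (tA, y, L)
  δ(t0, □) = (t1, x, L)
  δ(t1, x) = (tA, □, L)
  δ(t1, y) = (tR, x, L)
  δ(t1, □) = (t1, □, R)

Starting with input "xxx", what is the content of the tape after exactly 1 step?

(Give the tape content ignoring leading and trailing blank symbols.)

Execution trace:
Initial: [t0]xxx
Step 1: δ(t0, x) = (tA, □, L) → [tA]□□xx

The machine reaches the accept state tA and halts.

After 1 step, the tape (ignoring leading/trailing blanks) is: xx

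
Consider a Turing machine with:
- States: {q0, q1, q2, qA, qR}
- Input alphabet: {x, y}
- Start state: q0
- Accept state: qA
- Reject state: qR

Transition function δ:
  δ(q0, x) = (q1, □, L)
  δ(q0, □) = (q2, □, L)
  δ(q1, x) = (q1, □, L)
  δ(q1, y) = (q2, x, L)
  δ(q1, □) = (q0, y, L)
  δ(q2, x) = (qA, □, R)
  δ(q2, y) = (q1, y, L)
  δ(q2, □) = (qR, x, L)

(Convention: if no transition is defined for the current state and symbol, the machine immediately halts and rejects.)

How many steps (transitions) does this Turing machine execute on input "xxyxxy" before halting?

Execution trace:
Initial: [q0]xxyxxy
Step 1: δ(q0, x) = (q1, □, L) → [q1]□□xyxxy
Step 2: δ(q1, □) = (q0, y, L) → [q0]□y□xyxxy
Step 3: δ(q0, □) = (q2, □, L) → [q2]□□y□xyxxy
Step 4: δ(q2, □) = (qR, x, L) → [qR]□x□y□xyxxy

The machine reaches the reject state qR and halts.

The machine executed 4 steps before halting.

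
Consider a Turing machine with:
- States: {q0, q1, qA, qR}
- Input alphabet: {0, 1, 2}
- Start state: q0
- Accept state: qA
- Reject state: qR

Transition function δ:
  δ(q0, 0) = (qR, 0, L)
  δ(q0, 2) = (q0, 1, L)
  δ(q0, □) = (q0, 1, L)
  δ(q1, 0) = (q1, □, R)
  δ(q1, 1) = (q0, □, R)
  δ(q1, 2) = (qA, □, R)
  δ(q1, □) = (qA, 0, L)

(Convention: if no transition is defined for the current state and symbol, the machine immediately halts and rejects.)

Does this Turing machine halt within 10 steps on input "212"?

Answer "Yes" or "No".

Execution trace:
Initial: [q0]212
Step 1: δ(q0, 2) = (q0, 1, L) → [q0]□112
Step 2: δ(q0, □) = (q0, 1, L) → [q0]□1112
Step 3: δ(q0, □) = (q0, 1, L) → [q0]□11112
Step 4: δ(q0, □) = (q0, 1, L) → [q0]□111112
Step 5: δ(q0, □) = (q0, 1, L) → [q0]□1111112
Step 6: δ(q0, □) = (q0, 1, L) → [q0]□11111112
Step 7: δ(q0, □) = (q0, 1, L) → [q0]□111111112
Step 8: δ(q0, □) = (q0, 1, L) → [q0]□1111111112
Step 9: δ(q0, □) = (q0, 1, L) → [q0]□11111111112
Step 10: δ(q0, □) = (q0, 1, L) → [q0]□111111111112

The machine has not reached a halting state after 10 steps.
The machine did not halt within the 10-step bound.

Answer: No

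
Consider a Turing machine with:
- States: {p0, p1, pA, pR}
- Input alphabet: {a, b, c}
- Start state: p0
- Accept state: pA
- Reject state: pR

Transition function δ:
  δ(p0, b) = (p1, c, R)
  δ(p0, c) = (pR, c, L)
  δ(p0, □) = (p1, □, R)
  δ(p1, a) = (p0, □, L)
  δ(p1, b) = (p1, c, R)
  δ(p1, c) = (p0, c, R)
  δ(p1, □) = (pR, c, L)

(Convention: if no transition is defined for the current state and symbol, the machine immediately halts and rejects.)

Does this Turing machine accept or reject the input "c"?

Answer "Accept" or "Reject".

Execution trace:
Initial: [p0]c
Step 1: δ(p0, c) = (pR, c, L) → [pR]□c

The machine reaches the reject state pR and halts.

Answer: Reject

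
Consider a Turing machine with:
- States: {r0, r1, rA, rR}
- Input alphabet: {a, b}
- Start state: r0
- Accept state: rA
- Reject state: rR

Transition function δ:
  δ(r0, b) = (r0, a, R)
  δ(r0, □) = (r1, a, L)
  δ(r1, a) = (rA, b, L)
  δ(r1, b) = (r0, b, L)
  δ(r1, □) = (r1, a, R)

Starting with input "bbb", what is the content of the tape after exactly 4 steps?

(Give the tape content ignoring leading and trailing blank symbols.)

Execution trace:
Initial: [r0]bbb
Step 1: δ(r0, b) = (r0, a, R) → a[r0]bb
Step 2: δ(r0, b) = (r0, a, R) → aa[r0]b
Step 3: δ(r0, b) = (r0, a, R) → aaa[r0]□
Step 4: δ(r0, □) = (r1, a, L) → aa[r1]aa

After 4 steps, the tape (ignoring leading/trailing blanks) is: aaaa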